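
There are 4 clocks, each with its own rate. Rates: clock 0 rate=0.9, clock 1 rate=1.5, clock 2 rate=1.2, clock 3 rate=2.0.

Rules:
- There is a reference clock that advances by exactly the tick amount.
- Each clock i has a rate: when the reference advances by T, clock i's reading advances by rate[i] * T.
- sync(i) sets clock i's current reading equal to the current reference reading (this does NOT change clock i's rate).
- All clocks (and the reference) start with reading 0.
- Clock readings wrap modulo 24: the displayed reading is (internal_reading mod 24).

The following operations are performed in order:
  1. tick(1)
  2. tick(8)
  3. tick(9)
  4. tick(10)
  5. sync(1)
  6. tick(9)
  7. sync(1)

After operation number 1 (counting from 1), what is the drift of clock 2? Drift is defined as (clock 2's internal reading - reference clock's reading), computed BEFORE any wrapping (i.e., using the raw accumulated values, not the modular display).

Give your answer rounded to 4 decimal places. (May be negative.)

After op 1 tick(1): ref=1.0000 raw=[0.9000 1.5000 1.2000 2.0000]
Drift of clock 2 after op 1: 1.2000 - 1.0000 = 0.2000

Answer: 0.2000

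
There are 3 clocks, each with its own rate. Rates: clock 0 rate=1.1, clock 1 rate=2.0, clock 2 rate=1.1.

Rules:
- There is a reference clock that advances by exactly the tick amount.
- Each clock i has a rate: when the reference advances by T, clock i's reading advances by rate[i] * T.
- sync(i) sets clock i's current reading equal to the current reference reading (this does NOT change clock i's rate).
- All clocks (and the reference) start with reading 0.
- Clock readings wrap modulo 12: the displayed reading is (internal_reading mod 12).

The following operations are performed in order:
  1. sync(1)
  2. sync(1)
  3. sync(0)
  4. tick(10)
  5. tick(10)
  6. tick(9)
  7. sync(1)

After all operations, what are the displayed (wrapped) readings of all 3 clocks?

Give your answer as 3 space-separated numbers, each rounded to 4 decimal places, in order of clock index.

Answer: 7.9000 5.0000 7.9000

Derivation:
After op 1 sync(1): ref=0.0000 raw=[0.0000 0.0000 0.0000]
After op 2 sync(1): ref=0.0000 raw=[0.0000 0.0000 0.0000]
After op 3 sync(0): ref=0.0000 raw=[0.0000 0.0000 0.0000]
After op 4 tick(10): ref=10.0000 raw=[11.0000 20.0000 11.0000]
After op 5 tick(10): ref=20.0000 raw=[22.0000 40.0000 22.0000]
After op 6 tick(9): ref=29.0000 raw=[31.9000 58.0000 31.9000]
After op 7 sync(1): ref=29.0000 raw=[31.9000 29.0000 31.9000]
Wrap final raw readings (mod 12): 31.9000 mod 12 = 7.9000; 29.0000 mod 12 = 5.0000; 31.9000 mod 12 = 7.9000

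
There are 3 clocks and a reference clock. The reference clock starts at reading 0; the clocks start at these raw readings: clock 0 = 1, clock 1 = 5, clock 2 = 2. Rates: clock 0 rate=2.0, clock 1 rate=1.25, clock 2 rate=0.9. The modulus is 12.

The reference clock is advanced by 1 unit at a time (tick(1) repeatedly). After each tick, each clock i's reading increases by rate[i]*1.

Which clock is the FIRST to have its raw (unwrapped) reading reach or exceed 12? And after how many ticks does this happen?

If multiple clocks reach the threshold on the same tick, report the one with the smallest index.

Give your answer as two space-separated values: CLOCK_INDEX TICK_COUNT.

Answer: 0 6

Derivation:
clock 0: start=1, rate=2.0, needs 12-1 = 11; ticks = ceil(11/2.0) = ceil(5.5000) = 6; reading at tick 6 = 1 + 2.0*6 = 13.0000
clock 1: start=5, rate=1.25, needs 12-5 = 7; ticks = ceil(7/1.25) = ceil(5.6000) = 6; reading at tick 6 = 5 + 1.25*6 = 12.5000
clock 2: start=2, rate=0.9, needs 12-2 = 10; ticks = ceil(10/0.9) = ceil(11.1111) = 12; reading at tick 12 = 2 + 0.9*12 = 12.8000
Minimum tick count = 6; winners = [0, 1]; smallest index = 0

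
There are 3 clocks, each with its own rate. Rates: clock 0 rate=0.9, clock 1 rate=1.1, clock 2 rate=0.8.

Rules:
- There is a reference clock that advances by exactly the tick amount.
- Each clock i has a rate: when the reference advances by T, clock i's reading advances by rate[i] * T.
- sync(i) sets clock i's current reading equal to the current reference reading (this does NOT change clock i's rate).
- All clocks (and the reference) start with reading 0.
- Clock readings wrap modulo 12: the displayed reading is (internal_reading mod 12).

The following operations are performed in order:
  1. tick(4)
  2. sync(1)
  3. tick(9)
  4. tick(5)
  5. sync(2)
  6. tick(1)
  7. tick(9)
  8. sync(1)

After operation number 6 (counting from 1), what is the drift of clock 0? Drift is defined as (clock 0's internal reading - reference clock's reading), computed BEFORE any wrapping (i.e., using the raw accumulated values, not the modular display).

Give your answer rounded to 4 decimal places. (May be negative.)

Answer: -1.9000

Derivation:
After op 1 tick(4): ref=4.0000 raw=[3.6000 4.4000 3.2000]
After op 2 sync(1): ref=4.0000 raw=[3.6000 4.0000 3.2000]
After op 3 tick(9): ref=13.0000 raw=[11.7000 13.9000 10.4000]
After op 4 tick(5): ref=18.0000 raw=[16.2000 19.4000 14.4000]
After op 5 sync(2): ref=18.0000 raw=[16.2000 19.4000 18.0000]
After op 6 tick(1): ref=19.0000 raw=[17.1000 20.5000 18.8000]
Drift of clock 0 after op 6: 17.1000 - 19.0000 = -1.9000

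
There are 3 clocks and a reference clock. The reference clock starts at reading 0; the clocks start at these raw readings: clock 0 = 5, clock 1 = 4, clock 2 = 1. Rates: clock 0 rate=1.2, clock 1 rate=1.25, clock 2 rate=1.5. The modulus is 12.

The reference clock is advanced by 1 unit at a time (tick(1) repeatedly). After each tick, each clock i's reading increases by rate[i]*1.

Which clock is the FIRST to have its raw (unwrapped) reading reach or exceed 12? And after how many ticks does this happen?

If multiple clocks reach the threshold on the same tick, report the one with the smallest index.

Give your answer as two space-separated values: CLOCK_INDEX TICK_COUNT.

clock 0: start=5, rate=1.2, needs 12-5 = 7; ticks = ceil(7/1.2) = ceil(5.8333) = 6; reading at tick 6 = 5 + 1.2*6 = 12.2000
clock 1: start=4, rate=1.25, needs 12-4 = 8; ticks = ceil(8/1.25) = ceil(6.4000) = 7; reading at tick 7 = 4 + 1.25*7 = 12.7500
clock 2: start=1, rate=1.5, needs 12-1 = 11; ticks = ceil(11/1.5) = ceil(7.3333) = 8; reading at tick 8 = 1 + 1.5*8 = 13.0000
Minimum tick count = 6; winners = [0]; smallest index = 0

Answer: 0 6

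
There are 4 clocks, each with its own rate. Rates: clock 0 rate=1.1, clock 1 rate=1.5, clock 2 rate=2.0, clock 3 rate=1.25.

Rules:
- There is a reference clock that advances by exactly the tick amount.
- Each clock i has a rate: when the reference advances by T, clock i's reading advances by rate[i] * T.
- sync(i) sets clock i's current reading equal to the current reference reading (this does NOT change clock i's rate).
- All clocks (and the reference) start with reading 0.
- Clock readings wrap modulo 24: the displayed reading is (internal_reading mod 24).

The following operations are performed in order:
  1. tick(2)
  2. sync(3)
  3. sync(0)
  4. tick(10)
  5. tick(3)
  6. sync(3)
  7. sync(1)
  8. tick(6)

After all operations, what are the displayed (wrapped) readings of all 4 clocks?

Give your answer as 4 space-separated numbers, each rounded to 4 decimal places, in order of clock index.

Answer: 22.9000 0.0000 18.0000 22.5000

Derivation:
After op 1 tick(2): ref=2.0000 raw=[2.2000 3.0000 4.0000 2.5000]
After op 2 sync(3): ref=2.0000 raw=[2.2000 3.0000 4.0000 2.0000]
After op 3 sync(0): ref=2.0000 raw=[2.0000 3.0000 4.0000 2.0000]
After op 4 tick(10): ref=12.0000 raw=[13.0000 18.0000 24.0000 14.5000]
After op 5 tick(3): ref=15.0000 raw=[16.3000 22.5000 30.0000 18.2500]
After op 6 sync(3): ref=15.0000 raw=[16.3000 22.5000 30.0000 15.0000]
After op 7 sync(1): ref=15.0000 raw=[16.3000 15.0000 30.0000 15.0000]
After op 8 tick(6): ref=21.0000 raw=[22.9000 24.0000 42.0000 22.5000]
Wrap final raw readings (mod 24): 22.9000 mod 24 = 22.9000; 24.0000 mod 24 = 0.0000; 42.0000 mod 24 = 18.0000; 22.5000 mod 24 = 22.5000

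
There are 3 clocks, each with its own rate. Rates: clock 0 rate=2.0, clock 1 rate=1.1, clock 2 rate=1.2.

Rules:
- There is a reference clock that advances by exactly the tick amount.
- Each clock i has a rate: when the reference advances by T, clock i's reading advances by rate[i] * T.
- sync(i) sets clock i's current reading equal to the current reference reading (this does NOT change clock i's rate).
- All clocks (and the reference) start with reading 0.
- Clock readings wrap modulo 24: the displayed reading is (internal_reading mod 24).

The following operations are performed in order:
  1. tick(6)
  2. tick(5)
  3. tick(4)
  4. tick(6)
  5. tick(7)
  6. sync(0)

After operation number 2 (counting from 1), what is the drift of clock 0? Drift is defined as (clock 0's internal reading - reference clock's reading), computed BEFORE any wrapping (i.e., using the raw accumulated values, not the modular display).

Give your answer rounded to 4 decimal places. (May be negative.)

After op 1 tick(6): ref=6.0000 raw=[12.0000 6.6000 7.2000]
After op 2 tick(5): ref=11.0000 raw=[22.0000 12.1000 13.2000]
Drift of clock 0 after op 2: 22.0000 - 11.0000 = 11.0000

Answer: 11.0000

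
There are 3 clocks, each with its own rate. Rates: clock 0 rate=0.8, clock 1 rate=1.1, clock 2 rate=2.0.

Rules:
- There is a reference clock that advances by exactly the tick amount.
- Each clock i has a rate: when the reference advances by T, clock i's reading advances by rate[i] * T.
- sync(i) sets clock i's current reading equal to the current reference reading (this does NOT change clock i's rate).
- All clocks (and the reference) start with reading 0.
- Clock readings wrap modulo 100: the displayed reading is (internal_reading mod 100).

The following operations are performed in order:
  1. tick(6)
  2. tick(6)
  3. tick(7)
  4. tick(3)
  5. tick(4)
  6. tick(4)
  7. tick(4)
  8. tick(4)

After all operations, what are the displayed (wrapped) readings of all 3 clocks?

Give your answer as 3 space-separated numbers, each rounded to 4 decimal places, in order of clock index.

After op 1 tick(6): ref=6.0000 raw=[4.8000 6.6000 12.0000]
After op 2 tick(6): ref=12.0000 raw=[9.6000 13.2000 24.0000]
After op 3 tick(7): ref=19.0000 raw=[15.2000 20.9000 38.0000]
After op 4 tick(3): ref=22.0000 raw=[17.6000 24.2000 44.0000]
After op 5 tick(4): ref=26.0000 raw=[20.8000 28.6000 52.0000]
After op 6 tick(4): ref=30.0000 raw=[24.0000 33.0000 60.0000]
After op 7 tick(4): ref=34.0000 raw=[27.2000 37.4000 68.0000]
After op 8 tick(4): ref=38.0000 raw=[30.4000 41.8000 76.0000]
Wrap final raw readings (mod 100): 30.4000 mod 100 = 30.4000; 41.8000 mod 100 = 41.8000; 76.0000 mod 100 = 76.0000

Answer: 30.4000 41.8000 76.0000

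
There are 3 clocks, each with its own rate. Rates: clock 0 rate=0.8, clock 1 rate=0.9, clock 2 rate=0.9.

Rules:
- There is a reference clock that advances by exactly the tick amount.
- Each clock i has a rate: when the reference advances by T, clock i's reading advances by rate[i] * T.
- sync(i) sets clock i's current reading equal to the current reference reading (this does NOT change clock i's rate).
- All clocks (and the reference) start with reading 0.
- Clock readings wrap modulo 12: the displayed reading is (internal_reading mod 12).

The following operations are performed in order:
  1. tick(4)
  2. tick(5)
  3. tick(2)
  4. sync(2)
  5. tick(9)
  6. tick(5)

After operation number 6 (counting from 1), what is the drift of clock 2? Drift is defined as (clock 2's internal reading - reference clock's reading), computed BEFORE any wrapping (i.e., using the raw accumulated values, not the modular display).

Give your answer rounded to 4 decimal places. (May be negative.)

After op 1 tick(4): ref=4.0000 raw=[3.2000 3.6000 3.6000]
After op 2 tick(5): ref=9.0000 raw=[7.2000 8.1000 8.1000]
After op 3 tick(2): ref=11.0000 raw=[8.8000 9.9000 9.9000]
After op 4 sync(2): ref=11.0000 raw=[8.8000 9.9000 11.0000]
After op 5 tick(9): ref=20.0000 raw=[16.0000 18.0000 19.1000]
After op 6 tick(5): ref=25.0000 raw=[20.0000 22.5000 23.6000]
Drift of clock 2 after op 6: 23.6000 - 25.0000 = -1.4000

Answer: -1.4000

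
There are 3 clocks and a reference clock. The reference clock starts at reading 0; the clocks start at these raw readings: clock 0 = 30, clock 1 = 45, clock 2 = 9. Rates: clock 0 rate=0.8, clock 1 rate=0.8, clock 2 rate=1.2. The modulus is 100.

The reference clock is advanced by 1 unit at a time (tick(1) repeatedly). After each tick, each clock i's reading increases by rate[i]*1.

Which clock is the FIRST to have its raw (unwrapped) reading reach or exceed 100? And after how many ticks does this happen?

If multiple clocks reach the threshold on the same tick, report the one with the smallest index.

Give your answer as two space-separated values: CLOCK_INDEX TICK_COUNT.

clock 0: start=30, rate=0.8, needs 100-30 = 70; ticks = ceil(70/0.8) = ceil(87.5000) = 88; reading at tick 88 = 30 + 0.8*88 = 100.4000
clock 1: start=45, rate=0.8, needs 100-45 = 55; ticks = ceil(55/0.8) = ceil(68.7500) = 69; reading at tick 69 = 45 + 0.8*69 = 100.2000
clock 2: start=9, rate=1.2, needs 100-9 = 91; ticks = ceil(91/1.2) = ceil(75.8333) = 76; reading at tick 76 = 9 + 1.2*76 = 100.2000
Minimum tick count = 69; winners = [1]; smallest index = 1

Answer: 1 69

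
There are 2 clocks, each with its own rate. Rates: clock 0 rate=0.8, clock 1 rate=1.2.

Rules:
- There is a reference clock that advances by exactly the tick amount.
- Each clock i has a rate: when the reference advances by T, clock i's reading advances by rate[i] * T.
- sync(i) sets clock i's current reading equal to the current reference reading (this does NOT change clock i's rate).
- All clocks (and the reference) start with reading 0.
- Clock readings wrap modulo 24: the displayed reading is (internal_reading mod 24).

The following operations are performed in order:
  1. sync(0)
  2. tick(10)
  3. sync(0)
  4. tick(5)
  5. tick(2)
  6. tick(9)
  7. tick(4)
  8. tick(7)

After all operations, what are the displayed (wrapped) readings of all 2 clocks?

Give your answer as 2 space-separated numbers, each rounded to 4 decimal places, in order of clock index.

After op 1 sync(0): ref=0.0000 raw=[0.0000 0.0000]
After op 2 tick(10): ref=10.0000 raw=[8.0000 12.0000]
After op 3 sync(0): ref=10.0000 raw=[10.0000 12.0000]
After op 4 tick(5): ref=15.0000 raw=[14.0000 18.0000]
After op 5 tick(2): ref=17.0000 raw=[15.6000 20.4000]
After op 6 tick(9): ref=26.0000 raw=[22.8000 31.2000]
After op 7 tick(4): ref=30.0000 raw=[26.0000 36.0000]
After op 8 tick(7): ref=37.0000 raw=[31.6000 44.4000]
Wrap final raw readings (mod 24): 31.6000 mod 24 = 7.6000; 44.4000 mod 24 = 20.4000

Answer: 7.6000 20.4000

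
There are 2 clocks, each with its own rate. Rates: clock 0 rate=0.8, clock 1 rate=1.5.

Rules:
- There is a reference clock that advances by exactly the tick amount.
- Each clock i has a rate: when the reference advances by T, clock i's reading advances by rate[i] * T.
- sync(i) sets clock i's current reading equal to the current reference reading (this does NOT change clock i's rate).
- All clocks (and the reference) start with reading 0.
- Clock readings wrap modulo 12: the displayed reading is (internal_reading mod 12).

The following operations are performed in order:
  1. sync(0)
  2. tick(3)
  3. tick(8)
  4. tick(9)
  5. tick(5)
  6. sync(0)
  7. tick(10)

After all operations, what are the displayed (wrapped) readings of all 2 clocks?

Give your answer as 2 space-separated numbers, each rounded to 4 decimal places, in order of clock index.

After op 1 sync(0): ref=0.0000 raw=[0.0000 0.0000]
After op 2 tick(3): ref=3.0000 raw=[2.4000 4.5000]
After op 3 tick(8): ref=11.0000 raw=[8.8000 16.5000]
After op 4 tick(9): ref=20.0000 raw=[16.0000 30.0000]
After op 5 tick(5): ref=25.0000 raw=[20.0000 37.5000]
After op 6 sync(0): ref=25.0000 raw=[25.0000 37.5000]
After op 7 tick(10): ref=35.0000 raw=[33.0000 52.5000]
Wrap final raw readings (mod 12): 33.0000 mod 12 = 9.0000; 52.5000 mod 12 = 4.5000

Answer: 9.0000 4.5000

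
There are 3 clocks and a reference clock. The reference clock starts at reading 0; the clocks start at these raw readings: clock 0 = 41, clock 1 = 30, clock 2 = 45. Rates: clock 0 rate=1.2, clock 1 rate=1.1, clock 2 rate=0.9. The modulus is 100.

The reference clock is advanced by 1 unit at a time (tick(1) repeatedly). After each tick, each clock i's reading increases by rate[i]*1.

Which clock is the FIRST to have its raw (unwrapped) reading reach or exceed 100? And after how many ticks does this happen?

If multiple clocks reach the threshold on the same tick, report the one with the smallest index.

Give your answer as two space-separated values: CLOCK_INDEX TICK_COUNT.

Answer: 0 50

Derivation:
clock 0: start=41, rate=1.2, needs 100-41 = 59; ticks = ceil(59/1.2) = ceil(49.1667) = 50; reading at tick 50 = 41 + 1.2*50 = 101.0000
clock 1: start=30, rate=1.1, needs 100-30 = 70; ticks = ceil(70/1.1) = ceil(63.6364) = 64; reading at tick 64 = 30 + 1.1*64 = 100.4000
clock 2: start=45, rate=0.9, needs 100-45 = 55; ticks = ceil(55/0.9) = ceil(61.1111) = 62; reading at tick 62 = 45 + 0.9*62 = 100.8000
Minimum tick count = 50; winners = [0]; smallest index = 0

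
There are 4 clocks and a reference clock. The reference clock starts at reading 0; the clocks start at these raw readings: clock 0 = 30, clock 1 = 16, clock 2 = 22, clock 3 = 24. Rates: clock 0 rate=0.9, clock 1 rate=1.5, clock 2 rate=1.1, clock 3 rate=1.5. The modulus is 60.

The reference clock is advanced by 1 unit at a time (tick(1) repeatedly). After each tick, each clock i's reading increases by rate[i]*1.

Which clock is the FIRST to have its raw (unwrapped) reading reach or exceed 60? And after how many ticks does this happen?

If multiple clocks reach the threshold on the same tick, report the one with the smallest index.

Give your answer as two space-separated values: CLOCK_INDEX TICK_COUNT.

clock 0: start=30, rate=0.9, needs 60-30 = 30; ticks = ceil(30/0.9) = ceil(33.3333) = 34; reading at tick 34 = 30 + 0.9*34 = 60.6000
clock 1: start=16, rate=1.5, needs 60-16 = 44; ticks = ceil(44/1.5) = ceil(29.3333) = 30; reading at tick 30 = 16 + 1.5*30 = 61.0000
clock 2: start=22, rate=1.1, needs 60-22 = 38; ticks = ceil(38/1.1) = ceil(34.5455) = 35; reading at tick 35 = 22 + 1.1*35 = 60.5000
clock 3: start=24, rate=1.5, needs 60-24 = 36; ticks = ceil(36/1.5) = ceil(24.0000) = 24; reading at tick 24 = 24 + 1.5*24 = 60.0000
Minimum tick count = 24; winners = [3]; smallest index = 3

Answer: 3 24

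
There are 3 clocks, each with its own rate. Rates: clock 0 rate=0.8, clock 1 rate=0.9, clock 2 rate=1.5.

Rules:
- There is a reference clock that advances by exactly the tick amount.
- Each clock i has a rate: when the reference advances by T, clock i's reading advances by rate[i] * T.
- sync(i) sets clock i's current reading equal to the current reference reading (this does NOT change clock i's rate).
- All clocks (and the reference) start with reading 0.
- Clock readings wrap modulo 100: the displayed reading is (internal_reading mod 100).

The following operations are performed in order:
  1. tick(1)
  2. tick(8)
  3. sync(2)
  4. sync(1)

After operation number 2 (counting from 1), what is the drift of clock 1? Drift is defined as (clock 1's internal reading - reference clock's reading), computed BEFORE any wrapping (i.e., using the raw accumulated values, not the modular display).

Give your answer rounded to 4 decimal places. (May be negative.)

Answer: -0.9000

Derivation:
After op 1 tick(1): ref=1.0000 raw=[0.8000 0.9000 1.5000]
After op 2 tick(8): ref=9.0000 raw=[7.2000 8.1000 13.5000]
Drift of clock 1 after op 2: 8.1000 - 9.0000 = -0.9000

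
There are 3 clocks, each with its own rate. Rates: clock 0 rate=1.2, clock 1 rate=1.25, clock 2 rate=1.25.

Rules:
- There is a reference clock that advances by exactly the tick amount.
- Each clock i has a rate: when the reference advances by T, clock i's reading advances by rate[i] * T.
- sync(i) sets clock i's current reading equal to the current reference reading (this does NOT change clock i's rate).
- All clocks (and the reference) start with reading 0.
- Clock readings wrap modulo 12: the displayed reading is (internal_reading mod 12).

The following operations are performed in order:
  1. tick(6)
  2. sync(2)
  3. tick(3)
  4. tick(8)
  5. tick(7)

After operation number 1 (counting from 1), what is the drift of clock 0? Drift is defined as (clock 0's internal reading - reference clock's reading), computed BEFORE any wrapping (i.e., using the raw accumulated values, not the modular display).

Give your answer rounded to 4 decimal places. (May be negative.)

Answer: 1.2000

Derivation:
After op 1 tick(6): ref=6.0000 raw=[7.2000 7.5000 7.5000]
Drift of clock 0 after op 1: 7.2000 - 6.0000 = 1.2000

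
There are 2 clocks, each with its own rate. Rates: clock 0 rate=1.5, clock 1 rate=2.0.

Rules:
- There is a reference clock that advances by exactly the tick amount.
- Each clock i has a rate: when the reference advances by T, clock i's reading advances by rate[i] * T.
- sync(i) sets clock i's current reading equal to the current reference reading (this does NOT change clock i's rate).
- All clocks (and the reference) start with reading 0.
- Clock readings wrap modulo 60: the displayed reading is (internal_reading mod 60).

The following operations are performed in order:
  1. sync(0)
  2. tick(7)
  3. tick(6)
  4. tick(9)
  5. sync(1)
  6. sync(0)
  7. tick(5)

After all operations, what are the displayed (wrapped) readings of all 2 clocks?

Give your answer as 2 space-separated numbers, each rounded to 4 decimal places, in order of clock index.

Answer: 29.5000 32.0000

Derivation:
After op 1 sync(0): ref=0.0000 raw=[0.0000 0.0000]
After op 2 tick(7): ref=7.0000 raw=[10.5000 14.0000]
After op 3 tick(6): ref=13.0000 raw=[19.5000 26.0000]
After op 4 tick(9): ref=22.0000 raw=[33.0000 44.0000]
After op 5 sync(1): ref=22.0000 raw=[33.0000 22.0000]
After op 6 sync(0): ref=22.0000 raw=[22.0000 22.0000]
After op 7 tick(5): ref=27.0000 raw=[29.5000 32.0000]
Wrap final raw readings (mod 60): 29.5000 mod 60 = 29.5000; 32.0000 mod 60 = 32.0000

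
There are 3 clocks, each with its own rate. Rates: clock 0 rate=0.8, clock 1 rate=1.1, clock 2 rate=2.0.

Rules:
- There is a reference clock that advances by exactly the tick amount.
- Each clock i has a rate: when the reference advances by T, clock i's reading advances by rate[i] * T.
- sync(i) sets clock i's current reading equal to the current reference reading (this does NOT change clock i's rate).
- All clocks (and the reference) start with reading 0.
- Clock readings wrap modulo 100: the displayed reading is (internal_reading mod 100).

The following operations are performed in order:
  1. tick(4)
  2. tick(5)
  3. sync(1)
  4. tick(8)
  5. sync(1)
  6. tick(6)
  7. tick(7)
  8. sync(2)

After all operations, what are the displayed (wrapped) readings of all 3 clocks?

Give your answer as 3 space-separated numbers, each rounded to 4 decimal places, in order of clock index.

Answer: 24.0000 31.3000 30.0000

Derivation:
After op 1 tick(4): ref=4.0000 raw=[3.2000 4.4000 8.0000]
After op 2 tick(5): ref=9.0000 raw=[7.2000 9.9000 18.0000]
After op 3 sync(1): ref=9.0000 raw=[7.2000 9.0000 18.0000]
After op 4 tick(8): ref=17.0000 raw=[13.6000 17.8000 34.0000]
After op 5 sync(1): ref=17.0000 raw=[13.6000 17.0000 34.0000]
After op 6 tick(6): ref=23.0000 raw=[18.4000 23.6000 46.0000]
After op 7 tick(7): ref=30.0000 raw=[24.0000 31.3000 60.0000]
After op 8 sync(2): ref=30.0000 raw=[24.0000 31.3000 30.0000]
Wrap final raw readings (mod 100): 24.0000 mod 100 = 24.0000; 31.3000 mod 100 = 31.3000; 30.0000 mod 100 = 30.0000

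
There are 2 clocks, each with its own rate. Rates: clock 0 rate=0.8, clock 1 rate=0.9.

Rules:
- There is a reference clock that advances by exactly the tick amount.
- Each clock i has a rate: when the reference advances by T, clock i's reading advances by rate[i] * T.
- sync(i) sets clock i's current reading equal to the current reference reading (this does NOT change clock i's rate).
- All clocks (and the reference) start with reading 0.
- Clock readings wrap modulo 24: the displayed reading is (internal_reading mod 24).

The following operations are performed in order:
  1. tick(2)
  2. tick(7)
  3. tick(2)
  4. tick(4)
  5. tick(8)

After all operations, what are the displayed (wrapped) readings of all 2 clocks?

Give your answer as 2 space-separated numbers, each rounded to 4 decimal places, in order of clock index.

After op 1 tick(2): ref=2.0000 raw=[1.6000 1.8000]
After op 2 tick(7): ref=9.0000 raw=[7.2000 8.1000]
After op 3 tick(2): ref=11.0000 raw=[8.8000 9.9000]
After op 4 tick(4): ref=15.0000 raw=[12.0000 13.5000]
After op 5 tick(8): ref=23.0000 raw=[18.4000 20.7000]
Wrap final raw readings (mod 24): 18.4000 mod 24 = 18.4000; 20.7000 mod 24 = 20.7000

Answer: 18.4000 20.7000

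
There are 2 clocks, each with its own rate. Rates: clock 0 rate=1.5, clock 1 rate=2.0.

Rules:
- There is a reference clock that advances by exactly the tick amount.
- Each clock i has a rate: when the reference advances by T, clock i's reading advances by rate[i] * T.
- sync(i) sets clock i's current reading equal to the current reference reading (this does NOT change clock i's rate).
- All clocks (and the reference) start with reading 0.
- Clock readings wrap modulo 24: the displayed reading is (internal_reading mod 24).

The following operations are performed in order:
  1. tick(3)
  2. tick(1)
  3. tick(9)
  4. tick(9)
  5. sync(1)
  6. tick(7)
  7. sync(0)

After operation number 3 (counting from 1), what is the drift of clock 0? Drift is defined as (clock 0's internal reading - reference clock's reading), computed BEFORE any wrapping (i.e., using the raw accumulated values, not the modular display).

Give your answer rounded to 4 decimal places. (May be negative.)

After op 1 tick(3): ref=3.0000 raw=[4.5000 6.0000]
After op 2 tick(1): ref=4.0000 raw=[6.0000 8.0000]
After op 3 tick(9): ref=13.0000 raw=[19.5000 26.0000]
Drift of clock 0 after op 3: 19.5000 - 13.0000 = 6.5000

Answer: 6.5000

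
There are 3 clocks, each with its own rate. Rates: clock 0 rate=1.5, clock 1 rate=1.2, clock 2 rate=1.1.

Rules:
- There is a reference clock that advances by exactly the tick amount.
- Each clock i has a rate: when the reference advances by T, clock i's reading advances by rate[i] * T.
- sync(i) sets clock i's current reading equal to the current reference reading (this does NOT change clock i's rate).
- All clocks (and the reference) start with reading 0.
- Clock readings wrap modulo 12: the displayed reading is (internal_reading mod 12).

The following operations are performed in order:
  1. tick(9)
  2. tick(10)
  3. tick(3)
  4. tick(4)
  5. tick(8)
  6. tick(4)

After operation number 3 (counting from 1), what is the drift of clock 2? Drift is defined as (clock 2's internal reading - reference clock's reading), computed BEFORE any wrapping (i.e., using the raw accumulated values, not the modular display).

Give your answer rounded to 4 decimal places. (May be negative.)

After op 1 tick(9): ref=9.0000 raw=[13.5000 10.8000 9.9000]
After op 2 tick(10): ref=19.0000 raw=[28.5000 22.8000 20.9000]
After op 3 tick(3): ref=22.0000 raw=[33.0000 26.4000 24.2000]
Drift of clock 2 after op 3: 24.2000 - 22.0000 = 2.2000

Answer: 2.2000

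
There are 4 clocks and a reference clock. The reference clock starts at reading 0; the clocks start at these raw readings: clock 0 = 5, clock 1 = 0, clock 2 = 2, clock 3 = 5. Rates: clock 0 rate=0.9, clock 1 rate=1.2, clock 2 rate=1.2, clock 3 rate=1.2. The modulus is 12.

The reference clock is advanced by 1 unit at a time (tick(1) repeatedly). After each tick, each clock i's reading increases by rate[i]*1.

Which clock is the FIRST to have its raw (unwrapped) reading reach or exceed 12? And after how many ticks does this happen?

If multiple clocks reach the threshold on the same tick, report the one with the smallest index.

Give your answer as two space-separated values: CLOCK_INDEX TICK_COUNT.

clock 0: start=5, rate=0.9, needs 12-5 = 7; ticks = ceil(7/0.9) = ceil(7.7778) = 8; reading at tick 8 = 5 + 0.9*8 = 12.2000
clock 1: start=0, rate=1.2, needs 12-0 = 12; ticks = ceil(12/1.2) = ceil(10.0000) = 10; reading at tick 10 = 0 + 1.2*10 = 12.0000
clock 2: start=2, rate=1.2, needs 12-2 = 10; ticks = ceil(10/1.2) = ceil(8.3333) = 9; reading at tick 9 = 2 + 1.2*9 = 12.8000
clock 3: start=5, rate=1.2, needs 12-5 = 7; ticks = ceil(7/1.2) = ceil(5.8333) = 6; reading at tick 6 = 5 + 1.2*6 = 12.2000
Minimum tick count = 6; winners = [3]; smallest index = 3

Answer: 3 6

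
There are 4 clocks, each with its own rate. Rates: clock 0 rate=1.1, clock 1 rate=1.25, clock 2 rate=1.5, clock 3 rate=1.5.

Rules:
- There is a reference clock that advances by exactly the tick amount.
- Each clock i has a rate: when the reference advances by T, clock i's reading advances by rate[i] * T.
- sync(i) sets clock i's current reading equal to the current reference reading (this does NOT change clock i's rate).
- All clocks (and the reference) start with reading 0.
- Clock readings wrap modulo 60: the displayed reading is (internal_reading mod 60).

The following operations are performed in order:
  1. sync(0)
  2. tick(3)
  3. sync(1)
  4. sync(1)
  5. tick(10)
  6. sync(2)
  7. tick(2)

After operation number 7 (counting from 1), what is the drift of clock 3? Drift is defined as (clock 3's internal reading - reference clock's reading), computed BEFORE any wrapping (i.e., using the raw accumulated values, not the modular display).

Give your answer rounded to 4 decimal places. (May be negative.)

After op 1 sync(0): ref=0.0000 raw=[0.0000 0.0000 0.0000 0.0000]
After op 2 tick(3): ref=3.0000 raw=[3.3000 3.7500 4.5000 4.5000]
After op 3 sync(1): ref=3.0000 raw=[3.3000 3.0000 4.5000 4.5000]
After op 4 sync(1): ref=3.0000 raw=[3.3000 3.0000 4.5000 4.5000]
After op 5 tick(10): ref=13.0000 raw=[14.3000 15.5000 19.5000 19.5000]
After op 6 sync(2): ref=13.0000 raw=[14.3000 15.5000 13.0000 19.5000]
After op 7 tick(2): ref=15.0000 raw=[16.5000 18.0000 16.0000 22.5000]
Drift of clock 3 after op 7: 22.5000 - 15.0000 = 7.5000

Answer: 7.5000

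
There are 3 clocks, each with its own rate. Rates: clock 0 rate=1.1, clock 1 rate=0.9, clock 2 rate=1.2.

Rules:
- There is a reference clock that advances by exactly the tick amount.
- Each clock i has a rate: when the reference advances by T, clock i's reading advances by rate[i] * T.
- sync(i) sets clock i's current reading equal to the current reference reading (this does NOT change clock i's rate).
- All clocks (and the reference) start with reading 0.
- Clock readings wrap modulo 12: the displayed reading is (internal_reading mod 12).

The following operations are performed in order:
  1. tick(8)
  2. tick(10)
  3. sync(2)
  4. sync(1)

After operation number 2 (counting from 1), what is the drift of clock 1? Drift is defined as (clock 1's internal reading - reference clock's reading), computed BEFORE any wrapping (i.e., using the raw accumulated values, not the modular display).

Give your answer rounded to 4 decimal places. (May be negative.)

After op 1 tick(8): ref=8.0000 raw=[8.8000 7.2000 9.6000]
After op 2 tick(10): ref=18.0000 raw=[19.8000 16.2000 21.6000]
Drift of clock 1 after op 2: 16.2000 - 18.0000 = -1.8000

Answer: -1.8000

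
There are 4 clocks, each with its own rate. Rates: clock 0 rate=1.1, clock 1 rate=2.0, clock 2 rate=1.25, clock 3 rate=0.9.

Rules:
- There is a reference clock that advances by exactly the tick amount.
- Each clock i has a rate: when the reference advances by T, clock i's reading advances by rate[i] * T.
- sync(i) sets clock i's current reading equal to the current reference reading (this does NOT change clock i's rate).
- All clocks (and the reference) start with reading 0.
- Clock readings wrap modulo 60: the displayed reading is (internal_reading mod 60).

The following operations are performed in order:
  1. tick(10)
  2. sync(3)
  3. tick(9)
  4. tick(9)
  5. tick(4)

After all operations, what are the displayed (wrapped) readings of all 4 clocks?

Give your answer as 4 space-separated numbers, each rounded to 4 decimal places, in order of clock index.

Answer: 35.2000 4.0000 40.0000 29.8000

Derivation:
After op 1 tick(10): ref=10.0000 raw=[11.0000 20.0000 12.5000 9.0000]
After op 2 sync(3): ref=10.0000 raw=[11.0000 20.0000 12.5000 10.0000]
After op 3 tick(9): ref=19.0000 raw=[20.9000 38.0000 23.7500 18.1000]
After op 4 tick(9): ref=28.0000 raw=[30.8000 56.0000 35.0000 26.2000]
After op 5 tick(4): ref=32.0000 raw=[35.2000 64.0000 40.0000 29.8000]
Wrap final raw readings (mod 60): 35.2000 mod 60 = 35.2000; 64.0000 mod 60 = 4.0000; 40.0000 mod 60 = 40.0000; 29.8000 mod 60 = 29.8000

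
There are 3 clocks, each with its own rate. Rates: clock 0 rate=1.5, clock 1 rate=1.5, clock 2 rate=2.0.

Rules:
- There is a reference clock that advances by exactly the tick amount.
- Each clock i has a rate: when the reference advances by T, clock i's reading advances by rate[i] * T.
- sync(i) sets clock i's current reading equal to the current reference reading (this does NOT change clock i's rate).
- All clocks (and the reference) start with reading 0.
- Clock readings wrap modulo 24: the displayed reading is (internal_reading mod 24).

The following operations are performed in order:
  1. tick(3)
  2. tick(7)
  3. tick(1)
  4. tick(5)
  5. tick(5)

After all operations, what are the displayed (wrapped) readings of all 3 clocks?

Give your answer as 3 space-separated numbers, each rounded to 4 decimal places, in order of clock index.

Answer: 7.5000 7.5000 18.0000

Derivation:
After op 1 tick(3): ref=3.0000 raw=[4.5000 4.5000 6.0000]
After op 2 tick(7): ref=10.0000 raw=[15.0000 15.0000 20.0000]
After op 3 tick(1): ref=11.0000 raw=[16.5000 16.5000 22.0000]
After op 4 tick(5): ref=16.0000 raw=[24.0000 24.0000 32.0000]
After op 5 tick(5): ref=21.0000 raw=[31.5000 31.5000 42.0000]
Wrap final raw readings (mod 24): 31.5000 mod 24 = 7.5000; 31.5000 mod 24 = 7.5000; 42.0000 mod 24 = 18.0000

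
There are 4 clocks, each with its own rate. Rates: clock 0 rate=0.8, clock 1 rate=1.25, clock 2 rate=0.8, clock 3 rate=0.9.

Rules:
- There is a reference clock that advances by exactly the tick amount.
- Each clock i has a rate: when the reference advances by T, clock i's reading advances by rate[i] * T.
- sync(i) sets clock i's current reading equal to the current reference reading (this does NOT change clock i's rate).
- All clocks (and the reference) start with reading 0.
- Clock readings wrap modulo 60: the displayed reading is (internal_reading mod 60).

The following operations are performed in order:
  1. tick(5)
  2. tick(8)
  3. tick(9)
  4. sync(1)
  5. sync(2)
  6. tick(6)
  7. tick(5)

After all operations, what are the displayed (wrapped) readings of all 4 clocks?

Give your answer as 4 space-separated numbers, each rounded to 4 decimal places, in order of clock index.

Answer: 26.4000 35.7500 30.8000 29.7000

Derivation:
After op 1 tick(5): ref=5.0000 raw=[4.0000 6.2500 4.0000 4.5000]
After op 2 tick(8): ref=13.0000 raw=[10.4000 16.2500 10.4000 11.7000]
After op 3 tick(9): ref=22.0000 raw=[17.6000 27.5000 17.6000 19.8000]
After op 4 sync(1): ref=22.0000 raw=[17.6000 22.0000 17.6000 19.8000]
After op 5 sync(2): ref=22.0000 raw=[17.6000 22.0000 22.0000 19.8000]
After op 6 tick(6): ref=28.0000 raw=[22.4000 29.5000 26.8000 25.2000]
After op 7 tick(5): ref=33.0000 raw=[26.4000 35.7500 30.8000 29.7000]
Wrap final raw readings (mod 60): 26.4000 mod 60 = 26.4000; 35.7500 mod 60 = 35.7500; 30.8000 mod 60 = 30.8000; 29.7000 mod 60 = 29.7000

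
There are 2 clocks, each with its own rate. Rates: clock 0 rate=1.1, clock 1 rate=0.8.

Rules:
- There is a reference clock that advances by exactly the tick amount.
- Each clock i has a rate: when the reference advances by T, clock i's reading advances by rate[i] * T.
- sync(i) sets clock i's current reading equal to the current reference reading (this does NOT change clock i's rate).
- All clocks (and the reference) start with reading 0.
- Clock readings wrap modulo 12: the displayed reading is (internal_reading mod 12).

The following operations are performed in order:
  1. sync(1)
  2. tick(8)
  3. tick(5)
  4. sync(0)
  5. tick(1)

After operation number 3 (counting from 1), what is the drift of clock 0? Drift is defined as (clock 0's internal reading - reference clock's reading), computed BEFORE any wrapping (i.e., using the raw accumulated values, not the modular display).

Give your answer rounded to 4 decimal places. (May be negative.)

After op 1 sync(1): ref=0.0000 raw=[0.0000 0.0000]
After op 2 tick(8): ref=8.0000 raw=[8.8000 6.4000]
After op 3 tick(5): ref=13.0000 raw=[14.3000 10.4000]
Drift of clock 0 after op 3: 14.3000 - 13.0000 = 1.3000

Answer: 1.3000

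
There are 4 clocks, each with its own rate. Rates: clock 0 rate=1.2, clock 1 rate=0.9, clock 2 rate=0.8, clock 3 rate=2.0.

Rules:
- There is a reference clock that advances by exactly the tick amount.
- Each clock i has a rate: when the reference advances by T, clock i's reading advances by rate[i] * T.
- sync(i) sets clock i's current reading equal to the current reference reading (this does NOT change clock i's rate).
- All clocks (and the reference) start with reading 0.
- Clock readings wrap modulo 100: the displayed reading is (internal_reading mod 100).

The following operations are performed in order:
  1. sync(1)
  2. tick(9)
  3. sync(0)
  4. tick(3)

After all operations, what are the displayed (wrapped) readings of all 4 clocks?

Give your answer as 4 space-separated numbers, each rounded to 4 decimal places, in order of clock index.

Answer: 12.6000 10.8000 9.6000 24.0000

Derivation:
After op 1 sync(1): ref=0.0000 raw=[0.0000 0.0000 0.0000 0.0000]
After op 2 tick(9): ref=9.0000 raw=[10.8000 8.1000 7.2000 18.0000]
After op 3 sync(0): ref=9.0000 raw=[9.0000 8.1000 7.2000 18.0000]
After op 4 tick(3): ref=12.0000 raw=[12.6000 10.8000 9.6000 24.0000]
Wrap final raw readings (mod 100): 12.6000 mod 100 = 12.6000; 10.8000 mod 100 = 10.8000; 9.6000 mod 100 = 9.6000; 24.0000 mod 100 = 24.0000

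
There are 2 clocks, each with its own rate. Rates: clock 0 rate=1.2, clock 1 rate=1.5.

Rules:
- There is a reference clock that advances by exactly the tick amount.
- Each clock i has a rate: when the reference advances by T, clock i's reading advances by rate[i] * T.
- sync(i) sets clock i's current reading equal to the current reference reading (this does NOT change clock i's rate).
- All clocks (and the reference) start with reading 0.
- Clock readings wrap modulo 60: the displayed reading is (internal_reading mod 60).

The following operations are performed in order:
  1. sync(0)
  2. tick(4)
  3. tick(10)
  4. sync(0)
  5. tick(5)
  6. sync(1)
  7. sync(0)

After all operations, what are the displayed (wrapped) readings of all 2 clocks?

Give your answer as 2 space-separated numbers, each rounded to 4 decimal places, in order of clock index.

After op 1 sync(0): ref=0.0000 raw=[0.0000 0.0000]
After op 2 tick(4): ref=4.0000 raw=[4.8000 6.0000]
After op 3 tick(10): ref=14.0000 raw=[16.8000 21.0000]
After op 4 sync(0): ref=14.0000 raw=[14.0000 21.0000]
After op 5 tick(5): ref=19.0000 raw=[20.0000 28.5000]
After op 6 sync(1): ref=19.0000 raw=[20.0000 19.0000]
After op 7 sync(0): ref=19.0000 raw=[19.0000 19.0000]
Wrap final raw readings (mod 60): 19.0000 mod 60 = 19.0000; 19.0000 mod 60 = 19.0000

Answer: 19.0000 19.0000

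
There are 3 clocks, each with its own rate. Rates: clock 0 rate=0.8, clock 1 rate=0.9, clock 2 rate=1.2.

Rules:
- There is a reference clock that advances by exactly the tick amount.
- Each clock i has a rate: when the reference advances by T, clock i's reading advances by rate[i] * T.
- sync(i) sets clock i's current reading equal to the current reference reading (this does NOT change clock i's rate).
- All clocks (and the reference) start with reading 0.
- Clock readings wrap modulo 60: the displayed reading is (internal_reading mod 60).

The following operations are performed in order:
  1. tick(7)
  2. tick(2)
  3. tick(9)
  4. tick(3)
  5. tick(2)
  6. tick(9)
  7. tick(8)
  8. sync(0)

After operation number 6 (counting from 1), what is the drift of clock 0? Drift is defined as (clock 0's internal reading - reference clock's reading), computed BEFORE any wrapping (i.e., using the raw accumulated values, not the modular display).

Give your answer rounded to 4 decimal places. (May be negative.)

After op 1 tick(7): ref=7.0000 raw=[5.6000 6.3000 8.4000]
After op 2 tick(2): ref=9.0000 raw=[7.2000 8.1000 10.8000]
After op 3 tick(9): ref=18.0000 raw=[14.4000 16.2000 21.6000]
After op 4 tick(3): ref=21.0000 raw=[16.8000 18.9000 25.2000]
After op 5 tick(2): ref=23.0000 raw=[18.4000 20.7000 27.6000]
After op 6 tick(9): ref=32.0000 raw=[25.6000 28.8000 38.4000]
Drift of clock 0 after op 6: 25.6000 - 32.0000 = -6.4000

Answer: -6.4000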